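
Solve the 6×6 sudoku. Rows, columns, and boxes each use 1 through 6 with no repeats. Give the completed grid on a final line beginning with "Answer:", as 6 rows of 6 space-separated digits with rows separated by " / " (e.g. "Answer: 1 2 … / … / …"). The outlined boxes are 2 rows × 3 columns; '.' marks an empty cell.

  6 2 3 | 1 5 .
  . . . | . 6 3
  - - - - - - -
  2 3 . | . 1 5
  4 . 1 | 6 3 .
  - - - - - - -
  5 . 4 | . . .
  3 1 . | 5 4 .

Step 1. [r5c5∈{2}] r5c5 has the single candidate 2. So r5c5=2.
Step 2. [r5c2∈{6}] only 6 remains possible at r5c2 ⇒ r5c2=6.
Step 3. [r2c2∈{4,5}] across col 2, 4 lands solely at r2c2, so r2c2=4.
Step 4. [r4c6∈{2}] only 2 remains possible at r4c6. So r4c6=2.
Step 5. [r3c4∈{4}] r3c4's peers cover all but 4 ⇒ r3c4=4.
Step 6. [r3c3∈{6}] r3c3's peers cover all but 6 ⇒ r3c3=6.
Step 7. [r6c6∈{6}] only 6 remains possible at r6c6, so r6c6=6.
Step 8. [r4c2∈{5}] r4c2 has the single candidate 5. So r4c2=5.
Step 9. [r5c4∈{3}] nothing but 3 survives at r5c4. So r5c4=3.
Step 10. [r5c6∈{1}] r5c6 has the single candidate 1, so r5c6=1.
Step 11. [r2c4∈{2}] r2c4 is down to just 2. So r2c4=2.
Step 12. [r6c3∈{2}] r6c3 is down to just 2. So r6c3=2.
Step 13. [r1c6∈{4}] r1c6 has the single candidate 4. So r1c6=4.
Step 14. [r2c3∈{5}] only 5 remains possible at r2c3 ⇒ r2c3=5.
Step 15. [r2c1∈{1}] r2c1 has the single candidate 1. So r2c1=1.

Answer: 6 2 3 1 5 4 / 1 4 5 2 6 3 / 2 3 6 4 1 5 / 4 5 1 6 3 2 / 5 6 4 3 2 1 / 3 1 2 5 4 6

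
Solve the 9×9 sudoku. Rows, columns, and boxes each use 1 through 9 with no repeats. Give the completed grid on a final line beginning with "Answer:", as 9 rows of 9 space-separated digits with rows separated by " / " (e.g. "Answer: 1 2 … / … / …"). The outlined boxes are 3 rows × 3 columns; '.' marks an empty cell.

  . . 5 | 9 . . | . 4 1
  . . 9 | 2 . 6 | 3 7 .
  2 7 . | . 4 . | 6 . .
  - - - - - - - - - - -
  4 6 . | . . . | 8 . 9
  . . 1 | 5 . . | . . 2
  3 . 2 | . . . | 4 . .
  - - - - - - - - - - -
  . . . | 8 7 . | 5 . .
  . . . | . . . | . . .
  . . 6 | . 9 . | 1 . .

Step 1. [r5c6∈{3,4,7,8,9}] r5c6 is the only open cell in row 5 admitting 4, so r5c6=4.
Step 2. [r6c2∈{5,8,9}] r6c2 is the only open cell in box 4 admitting 5 ⇒ r6c2=5.
Step 3. [r8c7∈{2,7,9}] col 7 places 9 nowhere but r8c7, so r8c7=9.
Step 4. [r2c2∈{1,4,8}] in row 2, 4 fits only at r2c2. So r2c2=4.
Step 5. [r1c6∈{3,7,8}] row 1 places 7 nowhere but r1c6 ⇒ r1c6=7.
Step 6. [r2c1∈{1,8}] across box 1, 1 lands solely at r2c1. So r2c1=1.
Step 7. [r4c3∈{7}] r4c3 has the single candidate 7. So r4c3=7.
Step 8. [r6c4∈{1,6,7}] in col 4, 7 fits only at r6c4, so r6c4=7.
Step 9. [r8c4∈{1,3,4,6}] across col 4, 6 lands solely at r8c4. So r8c4=6.
Step 10. [r6c9∈{6}] r6c9 is down to just 6 ⇒ r6c9=6.
Step 11. [r5c8∈{3}] r5c8 is down to just 3. So r5c8=3.
Step 12. [r6c8∈{1}] r6c8 has the single candidate 1 ⇒ r6c8=1.
Step 13. [r6c5∈{8}] r6c5 has the single candidate 8. So r6c5=8.
Step 14. [r3c6∈{1,3,5,8}] col 6 places 8 nowhere but r3c6. So r3c6=8.
Step 15. [r8c3∈{3,4,8}] in col 3, 8 fits only at r8c3. So r8c3=8.
Step 16. [r8c8∈{2}] only 2 remains possible at r8c8 ⇒ r8c8=2.
Step 17. [r1c5∈{3}] r1c5 is down to just 3. So r1c5=3.
Step 18. [r8c9∈{3,4,7}] in row 8, 4 fits only at r8c9. So r8c9=4.
Step 19. [r7c9∈{3}] r7c9 has the single candidate 3. So r7c9=3.
Step 20. [r4c5∈{1,2}] in col 5, 2 fits only at r4c5, so r4c5=2.
Step 21. [r8c5∈{1,5}] 1 has one home in col 5: r8c5. So r8c5=1.
Step 22. [r4c6∈{1,3}] r4c6 is the only open cell in col 6 admitting 1, so r4c6=1.
Step 23. [r7c1∈{9}] r7c1 has the single candidate 9. So r7c1=9.
Step 24. [r8c1∈{5,7}] r8c1 is the only open cell in row 8 admitting 7, so r8c1=7.
Step 25. [r7c6∈{2}] nothing but 2 survives at r7c6, so r7c6=2.
Step 26. [r8c6∈{3,5}] across row 8, 5 lands solely at r8c6, so r8c6=5.
Step 27. [r5c1∈{8}] nothing but 8 survives at r5c1 ⇒ r5c1=8.
Step 28. [r9c6∈{3}] r9c6 has the single candidate 3. So r9c6=3.
Step 29. [r2c9∈{5,8}] r2c9 is the only open cell in row 2 admitting 8 ⇒ r2c9=8.
Step 30. [r4c8∈{5}] r4c8 is down to just 5. So r4c8=5.
Step 31. [r3c4∈{1}] only 1 remains possible at r3c4. So r3c4=1.
Step 32. [r1c7∈{2}] only 2 remains possible at r1c7 ⇒ r1c7=2.
Step 33. [r2c5∈{5}] r2c5 is down to just 5. So r2c5=5.
Step 34. [r9c1∈{5}] r9c1's peers cover all but 5. So r9c1=5.
Step 35. [r5c7∈{7}] r5c7 is down to just 7 ⇒ r5c7=7.
Step 36. [r1c1∈{6}] nothing but 6 survives at r1c1. So r1c1=6.
Step 37. [r3c8∈{9}] r3c8 is down to just 9 ⇒ r3c8=9.
Step 38. [r6c6∈{9}] only 9 remains possible at r6c6, so r6c6=9.
Step 39. [r1c2∈{8}] r1c2 has the single candidate 8 ⇒ r1c2=8.
Step 40. [r5c2∈{9}] nothing but 9 survives at r5c2 ⇒ r5c2=9.
Step 41. [r5c5∈{6}] nothing but 6 survives at r5c5, so r5c5=6.
Step 42. [r4c4∈{3}] only 3 remains possible at r4c4. So r4c4=3.
Step 43. [r3c9∈{5}] r3c9's peers cover all but 5, so r3c9=5.
Step 44. [r7c3∈{4}] nothing but 4 survives at r7c3 ⇒ r7c3=4.
Step 45. [r3c3∈{3}] nothing but 3 survives at r3c3 ⇒ r3c3=3.
Step 46. [r8c2∈{3}] only 3 remains possible at r8c2 ⇒ r8c2=3.
Step 47. [r9c8∈{8}] nothing but 8 survives at r9c8, so r9c8=8.
Step 48. [r9c4∈{4}] only 4 remains possible at r9c4. So r9c4=4.
Step 49. [r7c8∈{6}] only 6 remains possible at r7c8 ⇒ r7c8=6.
Step 50. [r9c9∈{7}] nothing but 7 survives at r9c9 ⇒ r9c9=7.
Step 51. [r9c2∈{2}] r9c2 is down to just 2. So r9c2=2.
Step 52. [r7c2∈{1}] r7c2 has the single candidate 1. So r7c2=1.

Answer: 6 8 5 9 3 7 2 4 1 / 1 4 9 2 5 6 3 7 8 / 2 7 3 1 4 8 6 9 5 / 4 6 7 3 2 1 8 5 9 / 8 9 1 5 6 4 7 3 2 / 3 5 2 7 8 9 4 1 6 / 9 1 4 8 7 2 5 6 3 / 7 3 8 6 1 5 9 2 4 / 5 2 6 4 9 3 1 8 7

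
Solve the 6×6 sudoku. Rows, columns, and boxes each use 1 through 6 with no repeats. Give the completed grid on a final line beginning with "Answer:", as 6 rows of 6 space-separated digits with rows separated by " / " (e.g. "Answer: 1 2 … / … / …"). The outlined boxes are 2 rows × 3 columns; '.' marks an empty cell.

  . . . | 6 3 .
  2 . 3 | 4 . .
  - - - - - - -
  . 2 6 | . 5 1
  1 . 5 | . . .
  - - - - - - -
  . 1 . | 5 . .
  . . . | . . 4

Step 1. [r3c1∈{3,4}] r3c1 is the only open cell in row 3 admitting 4, so r3c1=4.
Step 2. [r1c1∈{5}] r1c1 has the single candidate 5 ⇒ r1c1=5.
Step 3. [r6c4∈{1,2,3}] col 4 places 1 nowhere but r6c4. So r6c4=1.
Step 4. [r5c6∈{2,3,6}] r5c6 is the only open cell in box 6 admitting 3. So r5c6=3.
Step 5. [r5c1∈{6}] r5c1 is down to just 6. So r5c1=6.
Step 6. [r5c5∈{2}] only 2 remains possible at r5c5, so r5c5=2.
Step 7. [r4c6∈{2,6}] col 6 places 6 nowhere but r4c6. So r4c6=6.
Step 8. [r4c2∈{3}] r4c2 is down to just 3, so r4c2=3.
Step 9. [r1c3∈{1,4}] r1c3 is the only open cell in row 1 admitting 1 ⇒ r1c3=1.
Step 10. [r6c2∈{5}] only 5 remains possible at r6c2. So r6c2=5.
Step 11. [r6c5∈{6}] r6c5's peers cover all but 6, so r6c5=6.
Step 12. [r4c4∈{2}] r4c4's peers cover all but 2. So r4c4=2.
Step 13. [r2c2∈{6}] r2c2's peers cover all but 6. So r2c2=6.
Step 14. [r6c3∈{2}] r6c3's peers cover all but 2. So r6c3=2.
Step 15. [r3c4∈{3}] r3c4's peers cover all but 3, so r3c4=3.
Step 16. [r2c6∈{5}] r2c6 is down to just 5. So r2c6=5.
Step 17. [r4c5∈{4}] nothing but 4 survives at r4c5. So r4c5=4.
Step 18. [r1c2∈{4}] only 4 remains possible at r1c2. So r1c2=4.
Step 19. [r6c1∈{3}] r6c1 has the single candidate 3 ⇒ r6c1=3.
Step 20. [r2c5∈{1}] nothing but 1 survives at r2c5. So r2c5=1.
Step 21. [r5c3∈{4}] only 4 remains possible at r5c3. So r5c3=4.
Step 22. [r1c6∈{2}] nothing but 2 survives at r1c6. So r1c6=2.

Answer: 5 4 1 6 3 2 / 2 6 3 4 1 5 / 4 2 6 3 5 1 / 1 3 5 2 4 6 / 6 1 4 5 2 3 / 3 5 2 1 6 4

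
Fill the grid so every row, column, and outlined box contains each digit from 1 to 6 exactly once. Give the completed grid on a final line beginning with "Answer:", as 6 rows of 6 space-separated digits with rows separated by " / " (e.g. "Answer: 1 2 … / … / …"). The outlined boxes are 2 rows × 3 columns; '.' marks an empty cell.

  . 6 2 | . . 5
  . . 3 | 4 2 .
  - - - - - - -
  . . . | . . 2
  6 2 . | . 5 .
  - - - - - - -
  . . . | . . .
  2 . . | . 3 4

Step 1. [r4c3∈{1,4}] 4 has one home in row 4: r4c3. So r4c3=4.
Step 2. [r1c5∈{1}] r1c5 has the single candidate 1 ⇒ r1c5=1.
Step 3. [r5c5∈{6}] r5c5 has the single candidate 6, so r5c5=6.
Step 4. [r5c6∈{1}] r5c6 has the single candidate 1, so r5c6=1.
Step 5. [r5c3∈{5}] r5c3 is down to just 5 ⇒ r5c3=5.
Step 6. [r3c3∈{1}] only 1 remains possible at r3c3, so r3c3=1.
Step 7. [r5c2∈{3,4}] in col 2, 4 fits only at r5c2. So r5c2=4.
Step 8. [r3c2∈{3,5}] across col 2, 3 lands solely at r3c2. So r3c2=3.
Step 9. [r2c1∈{1,5}] col 1 places 1 nowhere but r2c1, so r2c1=1.
Step 10. [r4c6∈{3}] r4c6 is down to just 3, so r4c6=3.
Step 11. [r3c4∈{6}] nothing but 6 survives at r3c4 ⇒ r3c4=6.
Step 12. [r6c3∈{6}] only 6 remains possible at r6c3. So r6c3=6.
Step 13. [r5c1∈{3}] r5c1 has the single candidate 3. So r5c1=3.
Step 14. [r6c2∈{1}] r6c2 has the single candidate 1, so r6c2=1.
Step 15. [r1c1∈{4}] nothing but 4 survives at r1c1 ⇒ r1c1=4.
Step 16. [r2c6∈{6}] r2c6's peers cover all but 6, so r2c6=6.
Step 17. [r5c4∈{2}] r5c4's peers cover all but 2, so r5c4=2.
Step 18. [r1c4∈{3}] r1c4's peers cover all but 3, so r1c4=3.
Step 19. [r4c4∈{1}] only 1 remains possible at r4c4 ⇒ r4c4=1.
Step 20. [r2c2∈{5}] r2c2's peers cover all but 5. So r2c2=5.
Step 21. [r6c4∈{5}] r6c4's peers cover all but 5. So r6c4=5.
Step 22. [r3c5∈{4}] r3c5 is down to just 4 ⇒ r3c5=4.
Step 23. [r3c1∈{5}] r3c1 is down to just 5. So r3c1=5.

Answer: 4 6 2 3 1 5 / 1 5 3 4 2 6 / 5 3 1 6 4 2 / 6 2 4 1 5 3 / 3 4 5 2 6 1 / 2 1 6 5 3 4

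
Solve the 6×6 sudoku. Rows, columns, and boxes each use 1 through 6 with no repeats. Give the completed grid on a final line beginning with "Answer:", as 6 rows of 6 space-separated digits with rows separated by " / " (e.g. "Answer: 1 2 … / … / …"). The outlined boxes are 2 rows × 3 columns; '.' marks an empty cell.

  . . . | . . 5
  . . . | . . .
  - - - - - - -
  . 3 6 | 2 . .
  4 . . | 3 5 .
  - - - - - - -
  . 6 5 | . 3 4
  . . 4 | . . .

Step 1. [r5c4∈{1}] nothing but 1 survives at r5c4, so r5c4=1.
Step 2. [r2c6∈{1,2,3,6}] col 6 places 3 nowhere but r2c6 ⇒ r2c6=3.
Step 3. [r2c2∈{1,2,4,5}] across col 2, 5 lands solely at r2c2, so r2c2=5.
Step 4. [r6c6∈{2,6}] col 6 places 2 nowhere but r6c6 ⇒ r6c6=2.
Step 5. [r1c2∈{1,2,4}] in col 2, 4 fits only at r1c2, so r1c2=4.
Step 6. [r1c4∈{6}] r1c4 has the single candidate 6, so r1c4=6.
Step 7. [r3c6∈{1}] r3c6 has the single candidate 1 ⇒ r3c6=1.
Step 8. [r1c3∈{1,2,3}] col 3 places 3 nowhere but r1c3. So r1c3=3.
Step 9. [r5c1∈{2}] nothing but 2 survives at r5c1 ⇒ r5c1=2.
Step 10. [r1c1∈{1}] r1c1 is down to just 1 ⇒ r1c1=1.
Step 11. [r4c3∈{1,2}] col 3 places 1 nowhere but r4c3 ⇒ r4c3=1.
Step 12. [r2c5∈{1,2,4}] in row 2, 1 fits only at r2c5 ⇒ r2c5=1.
Step 13. [r6c2∈{1}] r6c2 has the single candidate 1. So r6c2=1.
Step 14. [r6c1∈{3}] r6c1 has the single candidate 3. So r6c1=3.
Step 15. [r6c4∈{5}] only 5 remains possible at r6c4, so r6c4=5.
Step 16. [r2c3∈{2}] r2c3 is down to just 2. So r2c3=2.
Step 17. [r6c5∈{6}] r6c5 is down to just 6, so r6c5=6.
Step 18. [r4c6∈{6}] r4c6's peers cover all but 6. So r4c6=6.
Step 19. [r3c5∈{4}] nothing but 4 survives at r3c5. So r3c5=4.
Step 20. [r4c2∈{2}] r4c2 has the single candidate 2 ⇒ r4c2=2.
Step 21. [r2c4∈{4}] nothing but 4 survives at r2c4 ⇒ r2c4=4.
Step 22. [r3c1∈{5}] r3c1's peers cover all but 5 ⇒ r3c1=5.
Step 23. [r2c1∈{6}] r2c1 has the single candidate 6, so r2c1=6.
Step 24. [r1c5∈{2}] r1c5 is down to just 2 ⇒ r1c5=2.

Answer: 1 4 3 6 2 5 / 6 5 2 4 1 3 / 5 3 6 2 4 1 / 4 2 1 3 5 6 / 2 6 5 1 3 4 / 3 1 4 5 6 2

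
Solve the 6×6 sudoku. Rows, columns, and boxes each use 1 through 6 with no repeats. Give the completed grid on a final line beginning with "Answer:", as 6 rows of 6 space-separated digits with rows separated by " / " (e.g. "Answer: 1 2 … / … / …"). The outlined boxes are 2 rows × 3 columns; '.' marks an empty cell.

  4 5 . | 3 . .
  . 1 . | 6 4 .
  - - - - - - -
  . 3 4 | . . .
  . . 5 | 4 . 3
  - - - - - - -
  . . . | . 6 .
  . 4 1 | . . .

Step 1. [r5c2∈{2}] only 2 remains possible at r5c2. So r5c2=2.
Step 2. [r2c6∈{2,5}] r2c6 is the only open cell in row 2 admitting 5 ⇒ r2c6=5.
Step 3. [r6c6∈{2}] nothing but 2 survives at r6c6 ⇒ r6c6=2.
Step 4. [r3c4∈{1,2,5}] across col 4, 2 lands solely at r3c4. So r3c4=2.
Step 5. [r4c5∈{1}] nothing but 1 survives at r4c5 ⇒ r4c5=1.
Step 6. [r6c1∈{3,5,6}] in row 6, 6 fits only at r6c1, so r6c1=6.
Step 7. [r5c4∈{1,5}] 1 has one home in col 4: r5c4 ⇒ r5c4=1.
Step 8. [r5c3∈{3}] r5c3 is down to just 3, so r5c3=3.
Step 9. [r2c3∈{2}] r2c3 is down to just 2, so r2c3=2.
Step 10. [r6c5∈{3,5}] in row 6, 3 fits only at r6c5 ⇒ r6c5=3.
Step 11. [r1c6∈{1}] r1c6 has the single candidate 1, so r1c6=1.
Step 12. [r5c6∈{4}] r5c6 has the single candidate 4, so r5c6=4.
Step 13. [r3c5∈{5}] nothing but 5 survives at r3c5, so r3c5=5.
Step 14. [r2c1∈{3}] only 3 remains possible at r2c1. So r2c1=3.
Step 15. [r1c3∈{6}] r1c3 has the single candidate 6. So r1c3=6.
Step 16. [r6c4∈{5}] r6c4 is down to just 5 ⇒ r6c4=5.
Step 17. [r3c6∈{6}] r3c6 has the single candidate 6. So r3c6=6.
Step 18. [r3c1∈{1}] only 1 remains possible at r3c1. So r3c1=1.
Step 19. [r4c1∈{2}] only 2 remains possible at r4c1, so r4c1=2.
Step 20. [r5c1∈{5}] r5c1 is down to just 5, so r5c1=5.
Step 21. [r4c2∈{6}] r4c2's peers cover all but 6. So r4c2=6.
Step 22. [r1c5∈{2}] r1c5 is down to just 2. So r1c5=2.

Answer: 4 5 6 3 2 1 / 3 1 2 6 4 5 / 1 3 4 2 5 6 / 2 6 5 4 1 3 / 5 2 3 1 6 4 / 6 4 1 5 3 2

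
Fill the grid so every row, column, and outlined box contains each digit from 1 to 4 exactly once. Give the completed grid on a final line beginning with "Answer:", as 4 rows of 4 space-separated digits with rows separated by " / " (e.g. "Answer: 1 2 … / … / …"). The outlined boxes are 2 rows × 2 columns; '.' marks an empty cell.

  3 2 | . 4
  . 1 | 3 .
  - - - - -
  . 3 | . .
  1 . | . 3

Step 1. [r4c3∈{2,4}] across row 4, 2 lands solely at r4c3 ⇒ r4c3=2.
Step 2. [r3c3∈{1,4}] across col 3, 4 lands solely at r3c3 ⇒ r3c3=4.
Step 3. [r1c3∈{1}] r1c3 has the single candidate 1. So r1c3=1.
Step 4. [r3c4∈{1}] r3c4's peers cover all but 1. So r3c4=1.
Step 5. [r4c2∈{4}] r4c2 is down to just 4 ⇒ r4c2=4.
Step 6. [r3c1∈{2}] only 2 remains possible at r3c1, so r3c1=2.
Step 7. [r2c4∈{2}] r2c4 is down to just 2, so r2c4=2.
Step 8. [r2c1∈{4}] only 4 remains possible at r2c1 ⇒ r2c1=4.

Answer: 3 2 1 4 / 4 1 3 2 / 2 3 4 1 / 1 4 2 3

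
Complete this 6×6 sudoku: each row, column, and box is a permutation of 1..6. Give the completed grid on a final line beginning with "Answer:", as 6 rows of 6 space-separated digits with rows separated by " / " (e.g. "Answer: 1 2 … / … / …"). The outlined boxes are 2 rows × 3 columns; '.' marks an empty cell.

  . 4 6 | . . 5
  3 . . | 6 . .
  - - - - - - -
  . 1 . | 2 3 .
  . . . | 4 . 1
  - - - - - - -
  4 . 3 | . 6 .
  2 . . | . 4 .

Step 1. [r5c2∈{5}] nothing but 5 survives at r5c2, so r5c2=5.
Step 2. [r2c2∈{2}] r2c2's peers cover all but 2, so r2c2=2.
Step 3. [r2c5∈{1}] nothing but 1 survives at r2c5, so r2c5=1.
Step 4. [r2c3∈{5}] r2c3's peers cover all but 5. So r2c3=5.
Step 5. [r3c1∈{5,6}] in row 3, 5 fits only at r3c1. So r3c1=5.
Step 6. [r6c4∈{1,3,5}] r6c4 is the only open cell in row 6 admitting 5. So r6c4=5.
Step 7. [r4c2∈{3,6}] across row 4, 3 lands solely at r4c2 ⇒ r4c2=3.
Step 8. [r6c6∈{3}] only 3 remains possible at r6c6. So r6c6=3.
Step 9. [r1c5∈{2}] nothing but 2 survives at r1c5 ⇒ r1c5=2.
Step 10. [r5c4∈{1}] nothing but 1 survives at r5c4 ⇒ r5c4=1.
Step 11. [r3c6∈{6}] r3c6's peers cover all but 6 ⇒ r3c6=6.
Step 12. [r6c3∈{1}] only 1 remains possible at r6c3, so r6c3=1.
Step 13. [r5c6∈{2}] r5c6's peers cover all but 2. So r5c6=2.
Step 14. [r2c6∈{4}] only 4 remains possible at r2c6. So r2c6=4.
Step 15. [r3c3∈{4}] nothing but 4 survives at r3c3, so r3c3=4.
Step 16. [r1c1∈{1}] only 1 remains possible at r1c1. So r1c1=1.
Step 17. [r4c5∈{5}] nothing but 5 survives at r4c5, so r4c5=5.
Step 18. [r4c1∈{6}] nothing but 6 survives at r4c1. So r4c1=6.
Step 19. [r1c4∈{3}] r1c4 has the single candidate 3. So r1c4=3.
Step 20. [r4c3∈{2}] r4c3's peers cover all but 2. So r4c3=2.
Step 21. [r6c2∈{6}] only 6 remains possible at r6c2 ⇒ r6c2=6.

Answer: 1 4 6 3 2 5 / 3 2 5 6 1 4 / 5 1 4 2 3 6 / 6 3 2 4 5 1 / 4 5 3 1 6 2 / 2 6 1 5 4 3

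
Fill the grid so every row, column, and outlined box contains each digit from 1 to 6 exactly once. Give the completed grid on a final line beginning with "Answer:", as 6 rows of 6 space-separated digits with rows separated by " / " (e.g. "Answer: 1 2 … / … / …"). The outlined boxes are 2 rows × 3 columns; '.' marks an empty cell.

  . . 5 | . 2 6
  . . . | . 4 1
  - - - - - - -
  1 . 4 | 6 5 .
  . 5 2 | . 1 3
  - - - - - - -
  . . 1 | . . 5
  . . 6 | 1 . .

Step 1. [r2c3∈{3}] r2c3 is down to just 3, so r2c3=3.
Step 2. [r5c4∈{2,3,4}] in col 4, 2 fits only at r5c4 ⇒ r5c4=2.
Step 3. [r6c5∈{3}] only 3 remains possible at r6c5 ⇒ r6c5=3.
Step 4. [r1c1∈{4}] r1c1's peers cover all but 4. So r1c1=4.
Step 5. [r5c2∈{3,4}] 4 has one home in row 5: r5c2 ⇒ r5c2=4.
Step 6. [r2c2∈{2,6}] col 2 places 6 nowhere but r2c2, so r2c2=6.
Step 7. [r6c1∈{2,5}] in row 6, 5 fits only at r6c1 ⇒ r6c1=5.
Step 8. [r3c6∈{2}] r3c6's peers cover all but 2, so r3c6=2.
Step 9. [r6c6∈{4}] r6c6 is down to just 4. So r6c6=4.
Step 10. [r3c2∈{3}] nothing but 3 survives at r3c2. So r3c2=3.
Step 11. [r2c1∈{2}] nothing but 2 survives at r2c1, so r2c1=2.
Step 12. [r4c1∈{6}] r4c1 is down to just 6. So r4c1=6.
Step 13. [r6c2∈{2}] r6c2's peers cover all but 2 ⇒ r6c2=2.
Step 14. [r5c5∈{6}] r5c5 has the single candidate 6, so r5c5=6.
Step 15. [r4c4∈{4}] r4c4's peers cover all but 4. So r4c4=4.
Step 16. [r2c4∈{5}] r2c4's peers cover all but 5, so r2c4=5.
Step 17. [r1c2∈{1}] nothing but 1 survives at r1c2, so r1c2=1.
Step 18. [r5c1∈{3}] only 3 remains possible at r5c1. So r5c1=3.
Step 19. [r1c4∈{3}] r1c4 is down to just 3 ⇒ r1c4=3.

Answer: 4 1 5 3 2 6 / 2 6 3 5 4 1 / 1 3 4 6 5 2 / 6 5 2 4 1 3 / 3 4 1 2 6 5 / 5 2 6 1 3 4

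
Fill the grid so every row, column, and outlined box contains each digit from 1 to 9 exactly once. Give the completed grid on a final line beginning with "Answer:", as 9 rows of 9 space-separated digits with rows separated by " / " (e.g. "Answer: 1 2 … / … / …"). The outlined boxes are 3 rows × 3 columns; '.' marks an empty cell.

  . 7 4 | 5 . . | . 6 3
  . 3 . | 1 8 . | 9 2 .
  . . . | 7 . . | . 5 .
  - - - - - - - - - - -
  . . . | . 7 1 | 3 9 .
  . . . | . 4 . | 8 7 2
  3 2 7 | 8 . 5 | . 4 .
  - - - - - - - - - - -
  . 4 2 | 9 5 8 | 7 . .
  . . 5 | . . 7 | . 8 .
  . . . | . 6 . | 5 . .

Step 1. [r1c1∈{1,2,8,9}] 8 has one home in row 1: r1c1. So r1c1=8.
Step 2. [r2c3∈{6}] only 6 remains possible at r2c3, so r2c3=6.
Step 3. [r9c3∈{1,3,8,9}] across col 3, 3 lands solely at r9c3 ⇒ r9c3=3.
Step 4. [r9c8∈{1}] only 1 remains possible at r9c8, so r9c8=1.
Step 5. [r7c1∈{1,6}] in row 7, 1 fits only at r7c1. So r7c1=1.
Step 6. [r3c6∈{2,3,4,6,9}] 6 has one home in row 3: r3c6, so r3c6=6.
Step 7. [r7c9∈{6}] r7c9 is down to just 6, so r7c9=6.
Step 8. [r8c7∈{2,4}] in col 7, 2 fits only at r8c7. So r8c7=2.
Step 9. [r1c7∈{1}] r1c7 is down to just 1 ⇒ r1c7=1.
Step 10. [r3c5∈{2,3,9}] 3 has one home in row 3: r3c5. So r3c5=3.
Step 11. [r5c6∈{3,9}] r5c6 is the only open cell in col 6 admitting 3. So r5c6=3.
Step 12. [r5c4∈{6}] r5c4 is down to just 6, so r5c4=6.
Step 13. [r9c2∈{8,9}] in row 9, 8 fits only at r9c2. So r9c2=8.
Step 14. [r2c6∈{4}] r2c6's peers cover all but 4, so r2c6=4.
Step 15. [r2c1∈{5}] nothing but 5 survives at r2c1, so r2c1=5.
Step 16. [r5c1∈{9}] r5c1 has the single candidate 9, so r5c1=9.
Step 17. [r8c2∈{6,9}] box 7 places 9 nowhere but r8c2, so r8c2=9.
Step 18. [r8c9∈{4}] r8c9's peers cover all but 4. So r8c9=4.
Step 19. [r1c6∈{2,9}] in col 6, 9 fits only at r1c6 ⇒ r1c6=9.
Step 20. [r4c2∈{5,6}] r4c2 is the only open cell in col 2 admitting 6. So r4c2=6.
Step 21. [r5c3∈{1}] only 1 remains possible at r5c3 ⇒ r5c3=1.
Step 22. [r9c4∈{2,4}] r9c4 is the only open cell in row 9 admitting 4, so r9c4=4.
Step 23. [r3c9∈{8}] nothing but 8 survives at r3c9, so r3c9=8.
Step 24. [r8c1∈{6}] r8c1 has the single candidate 6 ⇒ r8c1=6.
Step 25. [r8c4∈{3}] r8c4 has the single candidate 3 ⇒ r8c4=3.
Step 26. [r3c7∈{4}] r3c7 has the single candidate 4. So r3c7=4.
Step 27. [r3c2∈{1}] r3c2's peers cover all but 1, so r3c2=1.
Step 28. [r6c5∈{9}] r6c5's peers cover all but 9. So r6c5=9.
Step 29. [r4c4∈{2}] r4c4 has the single candidate 2 ⇒ r4c4=2.
Step 30. [r6c9∈{1}] nothing but 1 survives at r6c9, so r6c9=1.
Step 31. [r9c1∈{7}] nothing but 7 survives at r9c1 ⇒ r9c1=7.
Step 32. [r2c9∈{7}] r2c9's peers cover all but 7. So r2c9=7.
Step 33. [r4c3∈{8}] r4c3 is down to just 8 ⇒ r4c3=8.
Step 34. [r9c6∈{2}] r9c6 has the single candidate 2, so r9c6=2.
Step 35. [r1c5∈{2}] nothing but 2 survives at r1c5 ⇒ r1c5=2.
Step 36. [r5c2∈{5}] r5c2 has the single candidate 5. So r5c2=5.
Step 37. [r9c9∈{9}] only 9 remains possible at r9c9, so r9c9=9.
Step 38. [r4c9∈{5}] r4c9 is down to just 5, so r4c9=5.
Step 39. [r8c5∈{1}] r8c5's peers cover all but 1, so r8c5=1.
Step 40. [r7c8∈{3}] r7c8 is down to just 3. So r7c8=3.
Step 41. [r6c7∈{6}] r6c7 has the single candidate 6 ⇒ r6c7=6.
Step 42. [r3c1∈{2}] r3c1's peers cover all but 2 ⇒ r3c1=2.
Step 43. [r3c3∈{9}] nothing but 9 survives at r3c3 ⇒ r3c3=9.
Step 44. [r4c1∈{4}] nothing but 4 survives at r4c1 ⇒ r4c1=4.

Answer: 8 7 4 5 2 9 1 6 3 / 5 3 6 1 8 4 9 2 7 / 2 1 9 7 3 6 4 5 8 / 4 6 8 2 7 1 3 9 5 / 9 5 1 6 4 3 8 7 2 / 3 2 7 8 9 5 6 4 1 / 1 4 2 9 5 8 7 3 6 / 6 9 5 3 1 7 2 8 4 / 7 8 3 4 6 2 5 1 9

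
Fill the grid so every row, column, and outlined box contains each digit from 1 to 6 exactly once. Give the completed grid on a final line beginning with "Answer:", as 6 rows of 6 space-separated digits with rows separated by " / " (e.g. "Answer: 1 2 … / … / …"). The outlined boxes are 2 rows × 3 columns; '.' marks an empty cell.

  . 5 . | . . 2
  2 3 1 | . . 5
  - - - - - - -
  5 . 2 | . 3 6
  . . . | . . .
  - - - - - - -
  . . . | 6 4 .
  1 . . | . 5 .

Step 1. [r4c6∈{1,4}] across col 6, 4 lands solely at r4c6, so r4c6=4.
Step 2. [r3c4∈{1}] r3c4 has the single candidate 1. So r3c4=1.
Step 3. [r5c1∈{3}] r5c1 has the single candidate 3. So r5c1=3.
Step 4. [r1c1∈{4,6}] r1c1 is the only open cell in col 1 admitting 4, so r1c1=4.
Step 5. [r1c3∈{6}] only 6 remains possible at r1c3. So r1c3=6.
Step 6. [r6c4∈{2,3}] r6c4 is the only open cell in box 6 admitting 2. So r6c4=2.
Step 7. [r6c2∈{4,6}] 6 has one home in row 6: r6c2, so r6c2=6.
Step 8. [r1c5∈{1}] r1c5 has the single candidate 1 ⇒ r1c5=1.
Step 9. [r4c2∈{1}] r4c2 has the single candidate 1, so r4c2=1.
Step 10. [r5c2∈{2}] r5c2 has the single candidate 2 ⇒ r5c2=2.
Step 11. [r6c6∈{3}] only 3 remains possible at r6c6, so r6c6=3.
Step 12. [r4c1∈{6}] nothing but 6 survives at r4c1 ⇒ r4c1=6.
Step 13. [r2c5∈{6}] r2c5 is down to just 6 ⇒ r2c5=6.
Step 14. [r2c4∈{4}] nothing but 4 survives at r2c4, so r2c4=4.
Step 15. [r1c4∈{3}] r1c4's peers cover all but 3. So r1c4=3.
Step 16. [r3c2∈{4}] r3c2's peers cover all but 4. So r3c2=4.
Step 17. [r6c3∈{4}] only 4 remains possible at r6c3. So r6c3=4.
Step 18. [r4c3∈{3}] r4c3 is down to just 3. So r4c3=3.
Step 19. [r5c3∈{5}] r5c3 has the single candidate 5, so r5c3=5.
Step 20. [r5c6∈{1}] r5c6's peers cover all but 1 ⇒ r5c6=1.
Step 21. [r4c5∈{2}] r4c5's peers cover all but 2, so r4c5=2.
Step 22. [r4c4∈{5}] nothing but 5 survives at r4c4, so r4c4=5.

Answer: 4 5 6 3 1 2 / 2 3 1 4 6 5 / 5 4 2 1 3 6 / 6 1 3 5 2 4 / 3 2 5 6 4 1 / 1 6 4 2 5 3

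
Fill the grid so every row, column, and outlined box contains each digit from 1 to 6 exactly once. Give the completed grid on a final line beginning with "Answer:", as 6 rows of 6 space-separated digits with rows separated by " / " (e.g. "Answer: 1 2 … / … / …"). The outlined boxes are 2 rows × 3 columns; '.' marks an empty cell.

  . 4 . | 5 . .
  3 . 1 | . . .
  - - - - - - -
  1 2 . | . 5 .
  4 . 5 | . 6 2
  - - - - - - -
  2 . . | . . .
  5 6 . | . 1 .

Step 1. [r6c4∈{2,3,4}] 2 has one home in row 6: r6c4 ⇒ r6c4=2.
Step 2. [r5c6∈{3,4,5,6}] row 5 places 5 nowhere but r5c6, so r5c6=5.
Step 3. [r5c4∈{3,4,6}] r5c4 is the only open cell in row 5 admitting 6. So r5c4=6.
Step 4. [r2c4∈{4}] nothing but 4 survives at r2c4. So r2c4=4.
Step 5. [r4c2∈{3}] only 3 remains possible at r4c2 ⇒ r4c2=3.
Step 6. [r5c5∈{3,4}] 4 has one home in col 5: r5c5, so r5c5=4.
Step 7. [r6c6∈{3}] only 3 remains possible at r6c6. So r6c6=3.
Step 8. [r1c3∈{2,6}] r1c3 is the only open cell in col 3 admitting 2 ⇒ r1c3=2.
Step 9. [r2c6∈{6}] nothing but 6 survives at r2c6. So r2c6=6.
Step 10. [r1c1∈{6}] r1c1 has the single candidate 6, so r1c1=6.
Step 11. [r1c5∈{3}] r1c5 is down to just 3. So r1c5=3.
Step 12. [r3c3∈{6}] r3c3's peers cover all but 6 ⇒ r3c3=6.
Step 13. [r2c5∈{2}] nothing but 2 survives at r2c5. So r2c5=2.
Step 14. [r3c4∈{3}] nothing but 3 survives at r3c4 ⇒ r3c4=3.
Step 15. [r6c3∈{4}] only 4 remains possible at r6c3. So r6c3=4.
Step 16. [r5c2∈{1}] only 1 remains possible at r5c2, so r5c2=1.
Step 17. [r2c2∈{5}] only 5 remains possible at r2c2, so r2c2=5.
Step 18. [r1c6∈{1}] r1c6 is down to just 1. So r1c6=1.
Step 19. [r3c6∈{4}] r3c6 has the single candidate 4 ⇒ r3c6=4.
Step 20. [r5c3∈{3}] only 3 remains possible at r5c3, so r5c3=3.
Step 21. [r4c4∈{1}] r4c4 is down to just 1. So r4c4=1.

Answer: 6 4 2 5 3 1 / 3 5 1 4 2 6 / 1 2 6 3 5 4 / 4 3 5 1 6 2 / 2 1 3 6 4 5 / 5 6 4 2 1 3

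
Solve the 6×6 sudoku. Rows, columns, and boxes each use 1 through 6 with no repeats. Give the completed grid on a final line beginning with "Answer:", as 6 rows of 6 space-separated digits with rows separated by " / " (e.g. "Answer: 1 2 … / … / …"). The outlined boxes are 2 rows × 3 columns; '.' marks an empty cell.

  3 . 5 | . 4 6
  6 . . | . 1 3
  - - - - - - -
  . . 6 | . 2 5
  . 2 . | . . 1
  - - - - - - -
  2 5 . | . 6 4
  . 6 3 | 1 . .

Step 1. [r4c3∈{4}] r4c3 has the single candidate 4, so r4c3=4.
Step 2. [r4c5∈{3}] nothing but 3 survives at r4c5. So r4c5=3.
Step 3. [r2c3∈{2}] r2c3 has the single candidate 2. So r2c3=2.
Step 4. [r1c2∈{1}] only 1 remains possible at r1c2 ⇒ r1c2=1.
Step 5. [r2c4∈{5}] nothing but 5 survives at r2c4, so r2c4=5.
Step 6. [r5c4∈{3}] only 3 remains possible at r5c4. So r5c4=3.
Step 7. [r6c5∈{5}] nothing but 5 survives at r6c5. So r6c5=5.
Step 8. [r6c1∈{4}] nothing but 4 survives at r6c1, so r6c1=4.
Step 9. [r3c2∈{3}] only 3 remains possible at r3c2, so r3c2=3.
Step 10. [r2c2∈{4}] r2c2 has the single candidate 4. So r2c2=4.
Step 11. [r3c4∈{4}] nothing but 4 survives at r3c4, so r3c4=4.
Step 12. [r4c4∈{6}] r4c4 is down to just 6 ⇒ r4c4=6.
Step 13. [r6c6∈{2}] r6c6 is down to just 2. So r6c6=2.
Step 14. [r1c4∈{2}] r1c4 has the single candidate 2, so r1c4=2.
Step 15. [r3c1∈{1}] only 1 remains possible at r3c1, so r3c1=1.
Step 16. [r5c3∈{1}] only 1 remains possible at r5c3, so r5c3=1.
Step 17. [r4c1∈{5}] r4c1's peers cover all but 5. So r4c1=5.

Answer: 3 1 5 2 4 6 / 6 4 2 5 1 3 / 1 3 6 4 2 5 / 5 2 4 6 3 1 / 2 5 1 3 6 4 / 4 6 3 1 5 2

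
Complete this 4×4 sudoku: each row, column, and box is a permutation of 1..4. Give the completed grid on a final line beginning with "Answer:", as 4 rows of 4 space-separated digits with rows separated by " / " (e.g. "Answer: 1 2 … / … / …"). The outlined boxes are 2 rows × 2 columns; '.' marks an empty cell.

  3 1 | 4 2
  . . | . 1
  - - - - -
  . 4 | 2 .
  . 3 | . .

Step 1. [r4c1∈{1,2}] row 4 places 2 nowhere but r4c1, so r4c1=2.
Step 2. [r4c3∈{1}] nothing but 1 survives at r4c3 ⇒ r4c3=1.
Step 3. [r2c1∈{4}] r2c1 has the single candidate 4 ⇒ r2c1=4.
Step 4. [r3c1∈{1}] r3c1's peers cover all but 1. So r3c1=1.
Step 5. [r3c4∈{3}] r3c4 is down to just 3. So r3c4=3.
Step 6. [r2c3∈{3}] nothing but 3 survives at r2c3 ⇒ r2c3=3.
Step 7. [r2c2∈{2}] r2c2's peers cover all but 2, so r2c2=2.
Step 8. [r4c4∈{4}] r4c4 is down to just 4, so r4c4=4.

Answer: 3 1 4 2 / 4 2 3 1 / 1 4 2 3 / 2 3 1 4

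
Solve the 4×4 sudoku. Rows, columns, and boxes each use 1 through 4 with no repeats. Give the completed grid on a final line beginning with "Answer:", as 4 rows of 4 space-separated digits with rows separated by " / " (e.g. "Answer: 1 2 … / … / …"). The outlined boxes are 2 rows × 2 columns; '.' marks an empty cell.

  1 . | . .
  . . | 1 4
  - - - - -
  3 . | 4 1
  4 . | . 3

Step 1. [r3c2∈{2}] only 2 remains possible at r3c2 ⇒ r3c2=2.
Step 2. [r1c3∈{2,3}] col 3 places 3 nowhere but r1c3, so r1c3=3.
Step 3. [r2c1∈{2}] nothing but 2 survives at r2c1. So r2c1=2.
Step 4. [r1c2∈{4}] r1c2's peers cover all but 4. So r1c2=4.
Step 5. [r1c4∈{2}] r1c4's peers cover all but 2, so r1c4=2.
Step 6. [r4c3∈{2}] only 2 remains possible at r4c3, so r4c3=2.
Step 7. [r4c2∈{1}] r4c2's peers cover all but 1, so r4c2=1.
Step 8. [r2c2∈{3}] r2c2 has the single candidate 3 ⇒ r2c2=3.

Answer: 1 4 3 2 / 2 3 1 4 / 3 2 4 1 / 4 1 2 3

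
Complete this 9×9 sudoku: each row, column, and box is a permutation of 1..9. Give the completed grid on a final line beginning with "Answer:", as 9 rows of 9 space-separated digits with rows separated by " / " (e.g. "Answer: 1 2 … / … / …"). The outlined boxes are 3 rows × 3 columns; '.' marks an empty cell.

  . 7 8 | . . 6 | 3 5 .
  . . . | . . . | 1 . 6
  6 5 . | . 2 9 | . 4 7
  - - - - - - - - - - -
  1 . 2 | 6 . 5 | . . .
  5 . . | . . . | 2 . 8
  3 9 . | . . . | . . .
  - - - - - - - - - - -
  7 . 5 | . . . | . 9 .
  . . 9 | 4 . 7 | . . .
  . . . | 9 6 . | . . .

Step 1. [r8c5∈{1,3,5,8}] r8c5 is the only open cell in box 8 admitting 5 ⇒ r8c5=5.
Step 2. [r1c4∈{1}] r1c4 is down to just 1 ⇒ r1c4=1.
Step 3. [r1c5∈{4}] r1c5's peers cover all but 4, so r1c5=4.
Step 4. [r4c2∈{4,8}] across box 4, 8 lands solely at r4c2. So r4c2=8.
Step 5. [r3c7∈{8}] only 8 remains possible at r3c7, so r3c7=8.
Step 6. [r3c4∈{3}] r3c4 has the single candidate 3 ⇒ r3c4=3.
Step 7. [r5c4∈{7}] r5c4's peers cover all but 7, so r5c4=7.
Step 8. [r2c8∈{2}] r2c8's peers cover all but 2. So r2c8=2.
Step 9. [r2c6∈{8}] r2c6 is down to just 8, so r2c6=8.
Step 10. [r6c3∈{4,6,7}] r6c3 is the only open cell in col 3 admitting 7 ⇒ r6c3=7.
Step 11. [r8c7∈{6}] only 6 remains possible at r8c7 ⇒ r8c7=6.
Step 12. [r7c7∈{4}] r7c7 is down to just 4 ⇒ r7c7=4.
Step 13. [r7c2∈{1,2,3,6}] in row 7, 6 fits only at r7c2 ⇒ r7c2=6.
Step 14. [r5c2∈{4}] r5c2 has the single candidate 4. So r5c2=4.
Step 15. [r2c2∈{3}] only 3 remains possible at r2c2 ⇒ r2c2=3.
Step 16. [r9c3∈{1,3,4}] 3 has one home in col 3: r9c3, so r9c3=3.
Step 17. [r6c6∈{1,2,4}] in col 6, 4 fits only at r6c6, so r6c6=4.
Step 18. [r5c5∈{1,3,9}] 9 has one home in row 5: r5c5, so r5c5=9.
Step 19. [r4c5∈{3}] r4c5's peers cover all but 3 ⇒ r4c5=3.
Step 20. [r5c6∈{1}] only 1 remains possible at r5c6 ⇒ r5c6=1.
Step 21. [r9c6∈{2}] r9c6 is down to just 2. So r9c6=2.
Step 22. [r9c2∈{1}] r9c2's peers cover all but 1 ⇒ r9c2=1.
Step 23. [r7c9∈{1,2,3}] across row 7, 2 lands solely at r7c9, so r7c9=2.
Step 24. [r5c8∈{3,6}] in row 5, 3 fits only at r5c8, so r5c8=3.
Step 25. [r4c8∈{7}] nothing but 7 survives at r4c8. So r4c8=7.
Step 26. [r9c1∈{4,8}] in row 9, 4 fits only at r9c1. So r9c1=4.
Step 27. [r8c1∈{2,8}] r8c1 is the only open cell in col 1 admitting 8. So r8c1=8.
Step 28. [r8c8∈{1}] r8c8's peers cover all but 1 ⇒ r8c8=1.
Step 29. [r1c9∈{9}] nothing but 9 survives at r1c9. So r1c9=9.
Step 30. [r6c5∈{8}] r6c5 is down to just 8, so r6c5=8.
Step 31. [r9c9∈{5}] r9c9 has the single candidate 5, so r9c9=5.
Step 32. [r4c9∈{4}] nothing but 4 survives at r4c9. So r4c9=4.
Step 33. [r2c1∈{9}] nothing but 9 survives at r2c1. So r2c1=9.
Step 34. [r1c1∈{2}] r1c1's peers cover all but 2 ⇒ r1c1=2.
Step 35. [r5c3∈{6}] r5c3's peers cover all but 6. So r5c3=6.
Step 36. [r7c4∈{8}] r7c4's peers cover all but 8. So r7c4=8.
Step 37. [r8c9∈{3}] nothing but 3 survives at r8c9, so r8c9=3.
Step 38. [r7c6∈{3}] r7c6's peers cover all but 3, so r7c6=3.
Step 39. [r6c9∈{1}] r6c9 is down to just 1. So r6c9=1.
Step 40. [r6c8∈{6}] only 6 remains possible at r6c8. So r6c8=6.
Step 41. [r4c7∈{9}] r4c7's peers cover all but 9. So r4c7=9.
Step 42. [r9c8∈{8}] nothing but 8 survives at r9c8 ⇒ r9c8=8.
Step 43. [r2c5∈{7}] r2c5 is down to just 7. So r2c5=7.
Step 44. [r7c5∈{1}] r7c5 has the single candidate 1 ⇒ r7c5=1.
Step 45. [r8c2∈{2}] only 2 remains possible at r8c2. So r8c2=2.
Step 46. [r9c7∈{7}] r9c7's peers cover all but 7, so r9c7=7.
Step 47. [r6c7∈{5}] r6c7 has the single candidate 5. So r6c7=5.
Step 48. [r2c4∈{5}] r2c4 is down to just 5 ⇒ r2c4=5.
Step 49. [r3c3∈{1}] r3c3's peers cover all but 1, so r3c3=1.
Step 50. [r6c4∈{2}] nothing but 2 survives at r6c4 ⇒ r6c4=2.
Step 51. [r2c3∈{4}] nothing but 4 survives at r2c3. So r2c3=4.

Answer: 2 7 8 1 4 6 3 5 9 / 9 3 4 5 7 8 1 2 6 / 6 5 1 3 2 9 8 4 7 / 1 8 2 6 3 5 9 7 4 / 5 4 6 7 9 1 2 3 8 / 3 9 7 2 8 4 5 6 1 / 7 6 5 8 1 3 4 9 2 / 8 2 9 4 5 7 6 1 3 / 4 1 3 9 6 2 7 8 5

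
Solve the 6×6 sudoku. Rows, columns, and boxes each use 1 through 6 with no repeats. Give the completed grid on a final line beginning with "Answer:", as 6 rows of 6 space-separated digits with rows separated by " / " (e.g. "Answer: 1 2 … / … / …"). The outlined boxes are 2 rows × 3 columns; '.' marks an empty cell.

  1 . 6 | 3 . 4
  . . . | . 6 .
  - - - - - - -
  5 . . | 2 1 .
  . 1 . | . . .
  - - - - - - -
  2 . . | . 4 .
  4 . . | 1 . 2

Step 1. [r2c4∈{5}] nothing but 5 survives at r2c4, so r2c4=5.
Step 2. [r6c2∈{3,5,6}] row 6 places 6 nowhere but r6c2 ⇒ r6c2=6.
Step 3. [r3c6∈{3,6}] 6 has one home in row 3: r3c6, so r3c6=6.
Step 4. [r4c3∈{2,3,4}] across row 4, 2 lands solely at r4c3 ⇒ r4c3=2.
Step 5. [r2c2∈{2,3,4}] in row 2, 2 fits only at r2c2, so r2c2=2.
Step 6. [r5c3∈{1,3,5}] row 5 places 1 nowhere but r5c3. So r5c3=1.
Step 7. [r6c3∈{3,5}] col 3 places 5 nowhere but r6c3, so r6c3=5.
Step 8. [r6c5∈{3}] r6c5's peers cover all but 3, so r6c5=3.
Step 9. [r2c3∈{3,4}] row 2 places 4 nowhere but r2c3. So r2c3=4.
Step 10. [r3c3∈{3}] r3c3 is down to just 3, so r3c3=3.
Step 11. [r4c6∈{3,5}] r4c6 is the only open cell in row 4 admitting 3. So r4c6=3.
Step 12. [r3c2∈{4}] r3c2 has the single candidate 4, so r3c2=4.
Step 13. [r4c1∈{6}] only 6 remains possible at r4c1, so r4c1=6.
Step 14. [r4c5∈{5}] only 5 remains possible at r4c5. So r4c5=5.
Step 15. [r1c5∈{2}] only 2 remains possible at r1c5, so r1c5=2.
Step 16. [r2c1∈{3}] nothing but 3 survives at r2c1. So r2c1=3.
Step 17. [r5c4∈{6}] r5c4 is down to just 6, so r5c4=6.
Step 18. [r1c2∈{5}] only 5 remains possible at r1c2, so r1c2=5.
Step 19. [r4c4∈{4}] r4c4 is down to just 4. So r4c4=4.
Step 20. [r5c2∈{3}] r5c2 is down to just 3. So r5c2=3.
Step 21. [r2c6∈{1}] r2c6 has the single candidate 1. So r2c6=1.
Step 22. [r5c6∈{5}] nothing but 5 survives at r5c6, so r5c6=5.

Answer: 1 5 6 3 2 4 / 3 2 4 5 6 1 / 5 4 3 2 1 6 / 6 1 2 4 5 3 / 2 3 1 6 4 5 / 4 6 5 1 3 2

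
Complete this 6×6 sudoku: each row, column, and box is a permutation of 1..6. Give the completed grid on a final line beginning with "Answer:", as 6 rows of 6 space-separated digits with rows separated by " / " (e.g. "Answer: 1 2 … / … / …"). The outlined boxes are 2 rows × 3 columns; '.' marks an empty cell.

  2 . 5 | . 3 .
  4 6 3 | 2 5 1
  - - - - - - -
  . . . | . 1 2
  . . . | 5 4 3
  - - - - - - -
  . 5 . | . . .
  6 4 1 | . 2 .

Step 1. [r5c4∈{1,3,4,6}] across row 5, 1 lands solely at r5c4. So r5c4=1.
Step 2. [r5c6∈{4,6}] r5c6 is the only open cell in row 5 admitting 4, so r5c6=4.
Step 3. [r4c3∈{2,6}] 6 has one home in row 4: r4c3. So r4c3=6.
Step 4. [r1c2∈{1}] nothing but 1 survives at r1c2 ⇒ r1c2=1.
Step 5. [r1c4∈{4,6}] 4 has one home in row 1: r1c4, so r1c4=4.
Step 6. [r5c1∈{3}] r5c1's peers cover all but 3. So r5c1=3.
Step 7. [r3c3∈{4}] only 4 remains possible at r3c3, so r3c3=4.
Step 8. [r5c5∈{6}] nothing but 6 survives at r5c5, so r5c5=6.
Step 9. [r4c1∈{1}] r4c1 has the single candidate 1, so r4c1=1.
Step 10. [r3c4∈{6}] r3c4 is down to just 6 ⇒ r3c4=6.
Step 11. [r3c1∈{5}] r3c1's peers cover all but 5. So r3c1=5.
Step 12. [r6c6∈{5}] r6c6's peers cover all but 5, so r6c6=5.
Step 13. [r4c2∈{2}] r4c2 is down to just 2. So r4c2=2.
Step 14. [r5c3∈{2}] r5c3 is down to just 2. So r5c3=2.
Step 15. [r6c4∈{3}] r6c4 has the single candidate 3. So r6c4=3.
Step 16. [r1c6∈{6}] r1c6 is down to just 6, so r1c6=6.
Step 17. [r3c2∈{3}] r3c2 is down to just 3 ⇒ r3c2=3.

Answer: 2 1 5 4 3 6 / 4 6 3 2 5 1 / 5 3 4 6 1 2 / 1 2 6 5 4 3 / 3 5 2 1 6 4 / 6 4 1 3 2 5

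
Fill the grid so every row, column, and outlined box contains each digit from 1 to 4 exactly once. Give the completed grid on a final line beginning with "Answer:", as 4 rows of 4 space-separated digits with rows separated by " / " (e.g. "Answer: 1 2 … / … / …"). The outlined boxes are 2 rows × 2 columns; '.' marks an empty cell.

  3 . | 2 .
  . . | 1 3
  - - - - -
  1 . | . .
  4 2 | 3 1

Step 1. [r1c4∈{4}] only 4 remains possible at r1c4. So r1c4=4.
Step 2. [r3c4∈{2}] r3c4 has the single candidate 2, so r3c4=2.
Step 3. [r3c3∈{4}] r3c3 is down to just 4, so r3c3=4.
Step 4. [r3c2∈{3}] nothing but 3 survives at r3c2 ⇒ r3c2=3.
Step 5. [r2c2∈{4}] r2c2's peers cover all but 4. So r2c2=4.
Step 6. [r2c1∈{2}] r2c1's peers cover all but 2. So r2c1=2.
Step 7. [r1c2∈{1}] nothing but 1 survives at r1c2, so r1c2=1.

Answer: 3 1 2 4 / 2 4 1 3 / 1 3 4 2 / 4 2 3 1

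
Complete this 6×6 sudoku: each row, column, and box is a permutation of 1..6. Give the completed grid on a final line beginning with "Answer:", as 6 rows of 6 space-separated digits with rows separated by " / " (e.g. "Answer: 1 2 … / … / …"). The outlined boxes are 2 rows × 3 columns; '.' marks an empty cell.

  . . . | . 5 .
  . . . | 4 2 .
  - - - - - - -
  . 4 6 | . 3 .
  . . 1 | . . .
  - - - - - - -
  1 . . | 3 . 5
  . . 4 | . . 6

Step 1. [r6c4∈{1,2}] in box 6, 2 fits only at r6c4. So r6c4=2.
Step 2. [r1c4∈{1,6}] r1c4 is the only open cell in box 2 admitting 6. So r1c4=6.
Step 3. [r2c3∈{3,5}] in col 3, 5 fits only at r2c3. So r2c3=5.
Step 4. [r1c3∈{2,3}] across col 3, 3 lands solely at r1c3, so r1c3=3.
Step 5. [r4c4∈{5}] only 5 remains possible at r4c4. So r4c4=5.
Step 6. [r1c6∈{1}] r1c6 is down to just 1, so r1c6=1.
Step 7. [r1c2∈{2}] nothing but 2 survives at r1c2 ⇒ r1c2=2.
Step 8. [r4c2∈{3}] only 3 remains possible at r4c2, so r4c2=3.
Step 9. [r4c1∈{2}] nothing but 2 survives at r4c1. So r4c1=2.
Step 10. [r6c1∈{3,5}] row 6 places 3 nowhere but r6c1, so r6c1=3.
Step 11. [r4c5∈{4,6}] in row 4, 6 fits only at r4c5 ⇒ r4c5=6.
Step 12. [r2c2∈{1,6}] in row 2, 1 fits only at r2c2, so r2c2=1.
Step 13. [r3c6∈{2}] r3c6 has the single candidate 2, so r3c6=2.
Step 14. [r6c2∈{5}] r6c2's peers cover all but 5. So r6c2=5.
Step 15. [r4c6∈{4}] nothing but 4 survives at r4c6, so r4c6=4.
Step 16. [r1c1∈{4}] nothing but 4 survives at r1c1. So r1c1=4.
Step 17. [r6c5∈{1}] r6c5's peers cover all but 1, so r6c5=1.
Step 18. [r3c1∈{5}] r3c1 is down to just 5. So r3c1=5.
Step 19. [r5c2∈{6}] nothing but 6 survives at r5c2, so r5c2=6.
Step 20. [r5c3∈{2}] only 2 remains possible at r5c3 ⇒ r5c3=2.
Step 21. [r3c4∈{1}] r3c4 has the single candidate 1 ⇒ r3c4=1.
Step 22. [r2c1∈{6}] r2c1 is down to just 6, so r2c1=6.
Step 23. [r2c6∈{3}] r2c6's peers cover all but 3, so r2c6=3.
Step 24. [r5c5∈{4}] r5c5's peers cover all but 4, so r5c5=4.

Answer: 4 2 3 6 5 1 / 6 1 5 4 2 3 / 5 4 6 1 3 2 / 2 3 1 5 6 4 / 1 6 2 3 4 5 / 3 5 4 2 1 6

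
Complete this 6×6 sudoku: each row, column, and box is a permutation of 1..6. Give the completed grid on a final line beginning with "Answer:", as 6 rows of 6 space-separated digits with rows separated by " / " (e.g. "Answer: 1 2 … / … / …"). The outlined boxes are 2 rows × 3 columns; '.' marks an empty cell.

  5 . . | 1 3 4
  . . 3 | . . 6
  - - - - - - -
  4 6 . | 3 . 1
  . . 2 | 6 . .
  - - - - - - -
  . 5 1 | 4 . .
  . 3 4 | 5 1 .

Step 1. [r2c4∈{2}] r2c4 is down to just 2 ⇒ r2c4=2.
Step 2. [r6c6∈{2}] r6c6 has the single candidate 2, so r6c6=2.
Step 3. [r2c5∈{5}] only 5 remains possible at r2c5. So r2c5=5.
Step 4. [r4c2∈{1}] r4c2 is down to just 1 ⇒ r4c2=1.
Step 5. [r5c5∈{6}] r5c5 has the single candidate 6 ⇒ r5c5=6.
Step 6. [r2c2∈{4}] only 4 remains possible at r2c2, so r2c2=4.
Step 7. [r6c1∈{6}] r6c1 has the single candidate 6. So r6c1=6.
Step 8. [r2c1∈{1}] only 1 remains possible at r2c1 ⇒ r2c1=1.
Step 9. [r3c3∈{5}] r3c3 has the single candidate 5. So r3c3=5.
Step 10. [r4c1∈{3}] nothing but 3 survives at r4c1, so r4c1=3.
Step 11. [r3c5∈{2}] r3c5 has the single candidate 2 ⇒ r3c5=2.
Step 12. [r1c3∈{6}] r1c3 has the single candidate 6. So r1c3=6.
Step 13. [r4c5∈{4}] nothing but 4 survives at r4c5, so r4c5=4.
Step 14. [r5c1∈{2}] only 2 remains possible at r5c1, so r5c1=2.
Step 15. [r1c2∈{2}] nothing but 2 survives at r1c2. So r1c2=2.
Step 16. [r5c6∈{3}] r5c6 is down to just 3 ⇒ r5c6=3.
Step 17. [r4c6∈{5}] only 5 remains possible at r4c6, so r4c6=5.

Answer: 5 2 6 1 3 4 / 1 4 3 2 5 6 / 4 6 5 3 2 1 / 3 1 2 6 4 5 / 2 5 1 4 6 3 / 6 3 4 5 1 2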